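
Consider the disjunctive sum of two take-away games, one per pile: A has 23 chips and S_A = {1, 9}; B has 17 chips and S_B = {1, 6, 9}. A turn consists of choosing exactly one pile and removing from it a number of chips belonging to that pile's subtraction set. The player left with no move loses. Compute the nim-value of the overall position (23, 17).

Pile A, S = {1, 9}:
G(0) = 0
G(1) = mex{0} = 1
G(2) = mex{1} = 0
G(3) = mex{0} = 1
G(4) = mex{1} = 0
G(5) = mex{0} = 1
G(6) = mex{1} = 0
G(7) = mex{0} = 1
G(8) = mex{1} = 0
G(9) = mex{0,0} = 1
G(10) = mex{1,1} = 0
G(11) = mex{0,0} = 1
G(12) = mex{1,1} = 0
G(13) = mex{0,0} = 1
G(14) = mex{1,1} = 0
G(15) = mex{0,0} = 1
G(16) = mex{1,1} = 0
G(17) = mex{0,0} = 1
G(18) = mex{1,1} = 0
G(19) = mex{0,0} = 1
G(20) = mex{1,1} = 0
G(21) = mex{0,0} = 1
G(22) = mex{1,1} = 0
G(23) = mex{0,0} = 1
G_A(23) = 1.
Pile B, S = {1, 6, 9}:
n :  0  1  2  3  4  5  6  7  8  9 10 11 12 13 14 15 16 17
G :  0  1  0  1  0  1  2  0  1  2  3  2  0  1  0  1  2  0
G_B(17) = 0.
Combined Grundy value = 1 ⊕ 0 = 1.

1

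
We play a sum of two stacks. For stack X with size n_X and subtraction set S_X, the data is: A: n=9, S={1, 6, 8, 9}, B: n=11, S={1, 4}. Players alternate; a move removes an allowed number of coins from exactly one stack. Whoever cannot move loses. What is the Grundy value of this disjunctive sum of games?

Stack A, S = {1, 6, 8, 9}:
n : 0 1 2 3 4 5 6 7 8 9
G : 0 1 0 1 0 1 2 0 1 2
G_A(9) = 2.
Stack B, S = {1, 4}:
G(0) = 0
G(1) = mex{0} = 1
G(2) = mex{1} = 0
G(3) = mex{0} = 1
G(4) = mex{1,0} = 2
G(5) = mex{2,1} = 0
G(6) = mex{0,0} = 1
G(7) = mex{1,1} = 0
G(8) = mex{0,2} = 1
G(9) = mex{1,0} = 2
G(10) = mex{2,1} = 0
G(11) = mex{0,0} = 1
G_B(11) = 1.
Combined Grundy value = 2 ⊕ 1 = 3.

3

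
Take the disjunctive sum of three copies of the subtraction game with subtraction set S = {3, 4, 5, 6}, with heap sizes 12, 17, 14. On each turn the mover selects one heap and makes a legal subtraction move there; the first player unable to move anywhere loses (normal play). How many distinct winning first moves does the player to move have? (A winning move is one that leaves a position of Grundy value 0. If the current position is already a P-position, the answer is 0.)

1

All heaps use S = {3, 4, 5, 6}:
n :  0  1  2  3  4  5  6  7  8  9 10 11 12 13 14 15 16 17
G :  0  0  0  1  1  1  2  2  2  0  0  0  1  1  1  2  2  2
Heap A: G(12) = 1.
Heap B: G(17) = 2.
Heap C: G(14) = 1.
Combined Grundy value = 1 ⊕ 2 ⊕ 1 = 2.
A winning move leaves total XOR = 0, i.e. changes one component's Grundy value g to g ⊕ X where X is the current total.
Heap A: need g' = 1⊕2 = 3. Options: 12−3→G=0, 12−4→G=2, 12−5→G=2, 12−6→G=2. Hits: 0.
Heap B: need g' = 2⊕2 = 0. Options: 17−3→G=1, 17−4→G=1, 17−5→G=1, 17−6→G=0. Hits: 1.
Heap C: need g' = 1⊕2 = 3. Options: 14−3→G=0, 14−4→G=0, 14−5→G=0, 14−6→G=2. Hits: 0.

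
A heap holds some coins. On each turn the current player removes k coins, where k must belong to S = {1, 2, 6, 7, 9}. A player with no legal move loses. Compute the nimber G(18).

G(0) = 0
G(1) = mex{0} = 1
G(2) = mex{1,0} = 2
G(3) = mex{2,1} = 0
G(4) = mex{0,2} = 1
G(5) = mex{1,0} = 2
G(6) = mex{2,1,0} = 3
G(7) = mex{3,2,1,0} = 4
G(8) = mex{4,3,2,1} = 0
G(9) = mex{0,4,0,2,0} = 1
G(10) = mex{1,0,1,0,1} = 2
G(11) = mex{2,1,2,1,2} = 0
G(12) = mex{0,2,3,2,0} = 1
G(13) = mex{1,0,4,3,1} = 2
G(14) = mex{2,1,0,4,2} = 3
G(15) = mex{3,2,1,0,3} = 4
G(16) = mex{4,3,2,1,4} = 0
G(17) = mex{0,4,0,2,0} = 1
G(18) = mex{1,0,1,0,1} = 2

2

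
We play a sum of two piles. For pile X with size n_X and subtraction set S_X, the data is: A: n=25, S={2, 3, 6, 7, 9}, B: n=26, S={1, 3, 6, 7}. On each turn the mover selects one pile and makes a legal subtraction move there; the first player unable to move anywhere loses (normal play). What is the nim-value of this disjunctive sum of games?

Pile A, S = {2, 3, 6, 7, 9}:
G(0) = 0
G(1) = mex{} = 0
G(2) = mex{0} = 1
G(3) = mex{0,0} = 1
G(4) = mex{1,0} = 2
G(5) = mex{1,1} = 0
G(6) = mex{2,1,0} = 3
G(7) = mex{0,2,0,0} = 1
G(8) = mex{3,0,1,0} = 2
G(9) = mex{1,3,1,1,0} = 2
G(10) = mex{2,1,2,1,0} = 3
G(11) = mex{2,2,0,2,1} = 3
G(12) = mex{3,2,3,0,1} = 4
G(13) = mex{3,3,1,3,2} = 0
G(14) = mex{4,3,2,1,0} = 5
G(15) = mex{0,4,2,2,3} = 1
G(16) = mex{5,0,3,2,1} = 4
G(17) = mex{1,5,3,3,2} = 0
G(18) = mex{4,1,4,3,2} = 0
G(19) = mex{0,4,0,4,3} = 1
G(20) = mex{0,0,5,0,3} = 1
G(21) = mex{1,0,1,5,4} = 2
G(22) = mex{1,1,4,1,0} = 2
G(23) = mex{2,1,0,4,5} = 3
G(24) = mex{2,2,0,0,1} = 3
G(25) = mex{3,2,1,0,4} = 5
G_A(25) = 5.
Pile B, S = {1, 3, 6, 7}:
n :  0  1  2  3  4  5  6  7  8  9 10 11 12 13 14 15 16 17 18 19 20 21 22 23 24 25 26
G :  0  1  0  1  0  1  2  3  2  3  2  3  0  1  0  1  0  1  2  3  2  3  2  3  0  1  0
G_B(26) = 0.
Combined Grundy value = 5 ⊕ 0 = 5.

5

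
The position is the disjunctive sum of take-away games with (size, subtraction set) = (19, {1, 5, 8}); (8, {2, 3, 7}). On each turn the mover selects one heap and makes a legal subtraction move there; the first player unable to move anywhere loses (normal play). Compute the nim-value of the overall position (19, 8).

1

Heap A, S = {1, 5, 8}:
G(0) = 0
G(1) = mex{0} = 1
G(2) = mex{1} = 0
G(3) = mex{0} = 1
G(4) = mex{1} = 0
G(5) = mex{0,0} = 1
G(6) = mex{1,1} = 0
G(7) = mex{0,0} = 1
G(8) = mex{1,1,0} = 2
G(9) = mex{2,0,1} = 3
G(10) = mex{3,1,0} = 2
G(11) = mex{2,0,1} = 3
G(12) = mex{3,1,0} = 2
G(13) = mex{2,2,1} = 0
G(14) = mex{0,3,0} = 1
G(15) = mex{1,2,1} = 0
G(16) = mex{0,3,2} = 1
G(17) = mex{1,2,3} = 0
G(18) = mex{0,0,2} = 1
G(19) = mex{1,1,3} = 0
G_A(19) = 0.
Heap B, S = {2, 3, 7}:
n : 0 1 2 3 4 5 6 7 8
G : 0 0 1 1 2 0 0 1 1
G_B(8) = 1.
Combined Grundy value = 0 ⊕ 1 = 1.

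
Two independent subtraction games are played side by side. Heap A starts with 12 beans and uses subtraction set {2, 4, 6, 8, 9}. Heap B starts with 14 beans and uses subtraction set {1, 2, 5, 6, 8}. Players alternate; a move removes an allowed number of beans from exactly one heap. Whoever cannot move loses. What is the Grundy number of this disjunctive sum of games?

Heap A, S = {2, 4, 6, 8, 9}:
G(0) = 0
G(1) = mex{} = 0
G(2) = mex{0} = 1
G(3) = mex{0} = 1
G(4) = mex{1,0} = 2
G(5) = mex{1,0} = 2
G(6) = mex{2,1,0} = 3
G(7) = mex{2,1,0} = 3
G(8) = mex{3,2,1,0} = 4
G(9) = mex{3,2,1,0,0} = 4
G(10) = mex{4,3,2,1,0} = 5
G(11) = mex{4,3,2,1,1} = 0
G(12) = mex{5,4,3,2,1} = 0
G_A(12) = 0.
Heap B, S = {1, 2, 5, 6, 8}:
n :  0  1  2  3  4  5  6  7  8  9 10 11 12 13 14
G :  0  1  2  0  1  2  3  0  1  2  0  1  2  3  0
G_B(14) = 0.
Combined Grundy value = 0 ⊕ 0 = 0.

0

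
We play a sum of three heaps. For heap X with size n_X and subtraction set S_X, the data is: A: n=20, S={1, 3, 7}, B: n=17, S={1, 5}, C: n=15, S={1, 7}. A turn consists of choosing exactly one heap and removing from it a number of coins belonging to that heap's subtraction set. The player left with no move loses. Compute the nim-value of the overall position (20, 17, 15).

0

Heap A, S = {1, 3, 7}:
n :  0  1  2  3  4  5  6  7  8  9 10 11 12 13 14 15 16 17 18 19 20
G :  0  1  0  1  0  1  0  1  0  1  0  1  0  1  0  1  0  1  0  1  0
G_A(20) = 0.
Heap B, S = {1, 5}:
n :  0  1  2  3  4  5  6  7  8  9 10 11 12 13 14 15 16 17
G :  0  1  0  1  0  1  0  1  0  1  0  1  0  1  0  1  0  1
G_B(17) = 1.
Heap C, S = {1, 7}:
n :  0  1  2  3  4  5  6  7  8  9 10 11 12 13 14 15
G :  0  1  0  1  0  1  0  1  0  1  0  1  0  1  0  1
G_C(15) = 1.
Combined Grundy value = 0 ⊕ 1 ⊕ 1 = 0.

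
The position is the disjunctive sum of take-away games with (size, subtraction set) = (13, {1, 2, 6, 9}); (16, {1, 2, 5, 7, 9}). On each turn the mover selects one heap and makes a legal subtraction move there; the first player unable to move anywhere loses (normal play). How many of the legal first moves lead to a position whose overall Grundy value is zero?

2

Heap A, S = {1, 2, 6, 9}:
n :  0  1  2  3  4  5  6  7  8  9 10 11 12 13
G :  0  1  2  0  1  2  3  0  1  2  0  1  2  3
G_A(13) = 3.
Heap B, S = {1, 2, 5, 7, 9}:
G(0) = 0
G(1) = mex{0} = 1
G(2) = mex{1,0} = 2
G(3) = mex{2,1} = 0
G(4) = mex{0,2} = 1
G(5) = mex{1,0,0} = 2
G(6) = mex{2,1,1} = 0
G(7) = mex{0,2,2,0} = 1
G(8) = mex{1,0,0,1} = 2
G(9) = mex{2,1,1,2,0} = 3
G(10) = mex{3,2,2,0,1} = 4
G(11) = mex{4,3,0,1,2} = 5
G(12) = mex{5,4,1,2,0} = 3
G(13) = mex{3,5,2,0,1} = 4
G(14) = mex{4,3,3,1,2} = 0
G(15) = mex{0,4,4,2,0} = 1
G(16) = mex{1,0,5,3,1} = 2
G_B(16) = 2.
Combined Grundy value = 3 ⊕ 2 = 1.
A winning move leaves total XOR = 0, i.e. changes one component's Grundy value g to g ⊕ X where X is the current total.
Heap A: need g' = 3⊕1 = 2. Options: 13−1→G=2, 13−2→G=1, 13−6→G=0, 13−9→G=1. Hits: 1.
Heap B: need g' = 2⊕1 = 3. Options: 16−1→G=1, 16−2→G=0, 16−5→G=5, 16−7→G=3, 16−9→G=1. Hits: 1.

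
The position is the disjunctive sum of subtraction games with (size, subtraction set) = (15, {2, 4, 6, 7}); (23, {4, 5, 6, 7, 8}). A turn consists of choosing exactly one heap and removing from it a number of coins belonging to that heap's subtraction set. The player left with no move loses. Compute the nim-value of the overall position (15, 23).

1

Heap A, S = {2, 4, 6, 7}:
G(0) = 0
G(1) = mex{} = 0
G(2) = mex{0} = 1
G(3) = mex{0} = 1
G(4) = mex{1,0} = 2
G(5) = mex{1,0} = 2
G(6) = mex{2,1,0} = 3
G(7) = mex{2,1,0,0} = 3
G(8) = mex{3,2,1,0} = 4
G(9) = mex{3,2,1,1} = 0
G(10) = mex{4,3,2,1} = 0
G(11) = mex{0,3,2,2} = 1
G(12) = mex{0,4,3,2} = 1
G(13) = mex{1,0,3,3} = 2
G(14) = mex{1,0,4,3} = 2
G(15) = mex{2,1,0,4} = 3
G_A(15) = 3.
Heap B, S = {4, 5, 6, 7, 8}:
G(0) = 0
G(1) = mex{} = 0
G(2) = mex{} = 0
G(3) = mex{} = 0
G(4) = mex{0} = 1
G(5) = mex{0,0} = 1
G(6) = mex{0,0,0} = 1
G(7) = mex{0,0,0,0} = 1
G(8) = mex{1,0,0,0,0} = 2
G(9) = mex{1,1,0,0,0} = 2
G(10) = mex{1,1,1,0,0} = 2
G(11) = mex{1,1,1,1,0} = 2
G(12) = mex{2,1,1,1,1} = 0
G(13) = mex{2,2,1,1,1} = 0
G(14) = mex{2,2,2,1,1} = 0
G(15) = mex{2,2,2,2,1} = 0
G(16) = mex{0,2,2,2,2} = 1
G(17) = mex{0,0,2,2,2} = 1
G(18) = mex{0,0,0,2,2} = 1
G(19) = mex{0,0,0,0,2} = 1
G(20) = mex{1,0,0,0,0} = 2
G(21) = mex{1,1,0,0,0} = 2
G(22) = mex{1,1,1,0,0} = 2
G(23) = mex{1,1,1,1,0} = 2
G_B(23) = 2.
Combined Grundy value = 3 ⊕ 2 = 1.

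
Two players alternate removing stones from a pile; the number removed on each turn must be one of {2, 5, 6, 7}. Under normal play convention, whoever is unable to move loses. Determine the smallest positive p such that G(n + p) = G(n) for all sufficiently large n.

n :  0  1  2  3  4  5  6  7  8  9 10 11 12 13 14 15 16 17 18 19 20 21 22 23 24 25
G :  0  0  1  1  0  2  1  3  2  2  3  3  0  0  1  1  0  2  1  3  2  2  3  3  0  0
G(n+12) = G(n) holds for n = 0,…,6 (a full window of length max(S) = 7), so the sequence is purely periodic with period 12.

12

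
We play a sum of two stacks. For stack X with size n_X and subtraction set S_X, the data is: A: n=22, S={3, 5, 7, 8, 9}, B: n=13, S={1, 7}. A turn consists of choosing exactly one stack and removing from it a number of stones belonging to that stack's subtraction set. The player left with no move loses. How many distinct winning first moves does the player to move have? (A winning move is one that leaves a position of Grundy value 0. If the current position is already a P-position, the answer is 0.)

2

Stack A, S = {3, 5, 7, 8, 9}:
G(0) = 0
G(1) = mex{} = 0
G(2) = mex{} = 0
G(3) = mex{0} = 1
G(4) = mex{0} = 1
G(5) = mex{0,0} = 1
G(6) = mex{1,0} = 2
G(7) = mex{1,0,0} = 2
G(8) = mex{1,1,0,0} = 2
G(9) = mex{2,1,0,0,0} = 3
G(10) = mex{2,1,1,0,0} = 3
G(11) = mex{2,2,1,1,0} = 3
G(12) = mex{3,2,1,1,1} = 0
G(13) = mex{3,2,2,1,1} = 0
G(14) = mex{3,3,2,2,1} = 0
G(15) = mex{0,3,2,2,2} = 1
G(16) = mex{0,3,3,2,2} = 1
G(17) = mex{0,0,3,3,2} = 1
G(18) = mex{1,0,3,3,3} = 2
G(19) = mex{1,0,0,3,3} = 2
G(20) = mex{1,1,0,0,3} = 2
G(21) = mex{2,1,0,0,0} = 3
G(22) = mex{2,1,1,0,0} = 3
G_A(22) = 3.
Stack B, S = {1, 7}:
G(0) = 0
G(1) = mex{0} = 1
G(2) = mex{1} = 0
G(3) = mex{0} = 1
G(4) = mex{1} = 0
G(5) = mex{0} = 1
G(6) = mex{1} = 0
G(7) = mex{0,0} = 1
G(8) = mex{1,1} = 0
G(9) = mex{0,0} = 1
G(10) = mex{1,1} = 0
G(11) = mex{0,0} = 1
G(12) = mex{1,1} = 0
G(13) = mex{0,0} = 1
G_B(13) = 1.
Combined Grundy value = 3 ⊕ 1 = 2.
A winning move leaves total XOR = 0, i.e. changes one component's Grundy value g to g ⊕ X where X is the current total.
Stack A: need g' = 3⊕2 = 1. Options: 22−3→G=2, 22−5→G=1, 22−7→G=1, 22−8→G=0, 22−9→G=0. Hits: 2.
Stack B: need g' = 1⊕2 = 3. Options: 13−1→G=0, 13−7→G=0. Hits: 0.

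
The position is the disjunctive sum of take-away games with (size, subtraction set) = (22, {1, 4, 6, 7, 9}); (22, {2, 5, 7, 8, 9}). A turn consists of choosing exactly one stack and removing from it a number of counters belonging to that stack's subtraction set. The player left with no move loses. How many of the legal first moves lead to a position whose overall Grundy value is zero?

Stack A, S = {1, 4, 6, 7, 9}:
n :  0  1  2  3  4  5  6  7  8  9 10 11 12 13 14 15 16 17 18 19 20 21 22
G :  0  1  0  1  2  0  1  2  3  2  0  1  2  0  1  0  1  2  0  1  2  3  2
G_A(22) = 2.
Stack B, S = {2, 5, 7, 8, 9}:
G(0) = 0
G(1) = mex{} = 0
G(2) = mex{0} = 1
G(3) = mex{0} = 1
G(4) = mex{1} = 0
G(5) = mex{1,0} = 2
G(6) = mex{0,0} = 1
G(7) = mex{2,1,0} = 3
G(8) = mex{1,1,0,0} = 2
G(9) = mex{3,0,1,0,0} = 2
G(10) = mex{2,2,1,1,0} = 3
G(11) = mex{2,1,0,1,1} = 3
G(12) = mex{3,3,2,0,1} = 4
G(13) = mex{3,2,1,2,0} = 4
G(14) = mex{4,2,3,1,2} = 0
G(15) = mex{4,3,2,3,1} = 0
G(16) = mex{0,3,2,2,3} = 1
G(17) = mex{0,4,3,2,2} = 1
G(18) = mex{1,4,3,3,2} = 0
G(19) = mex{1,0,4,3,3} = 2
G(20) = mex{0,0,4,4,3} = 1
G(21) = mex{2,1,0,4,4} = 3
G(22) = mex{1,1,0,0,4} = 2
G_B(22) = 2.
Combined Grundy value = 2 ⊕ 2 = 0.
A winning move leaves total XOR = 0, i.e. changes one component's Grundy value g to g ⊕ X where X is the current total.
Stack A: target g' = 2⊕0 = 2, but every legal move changes the Grundy value (mex property), so 0 moves.
Stack B: target g' = 2⊕0 = 2, but every legal move changes the Grundy value (mex property), so 0 moves.

0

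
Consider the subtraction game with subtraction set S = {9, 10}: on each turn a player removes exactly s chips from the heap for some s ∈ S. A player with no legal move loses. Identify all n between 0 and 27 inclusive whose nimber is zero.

n :  0  1  2  3  4  5  6  7  8  9 10 11 12 13 14 15 16 17 18 19 20 21 22 23 24 25 26 27
G :  0  0  0  0  0  0  0  0  0  1  1  1  1  1  1  1  1  1  2  0  0  0  0  0  0  0  0  0
P-positions are exactly the n with G(n) = 0.

0, 1, 2, 3, 4, 5, 6, 7, 8, 19, 20, 21, 22, 23, 24, 25, 26, 27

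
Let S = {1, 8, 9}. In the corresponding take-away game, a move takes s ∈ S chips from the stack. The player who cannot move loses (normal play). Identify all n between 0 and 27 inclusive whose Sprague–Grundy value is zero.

0, 2, 4, 6, 16, 18, 20, 22

G(0) = 0
G(1) = mex{0} = 1
G(2) = mex{1} = 0
G(3) = mex{0} = 1
G(4) = mex{1} = 0
G(5) = mex{0} = 1
G(6) = mex{1} = 0
G(7) = mex{0} = 1
G(8) = mex{1,0} = 2
G(9) = mex{2,1,0} = 3
G(10) = mex{3,0,1} = 2
G(11) = mex{2,1,0} = 3
G(12) = mex{3,0,1} = 2
G(13) = mex{2,1,0} = 3
G(14) = mex{3,0,1} = 2
G(15) = mex{2,1,0} = 3
G(16) = mex{3,2,1} = 0
G(17) = mex{0,3,2} = 1
G(18) = mex{1,2,3} = 0
G(19) = mex{0,3,2} = 1
G(20) = mex{1,2,3} = 0
G(21) = mex{0,3,2} = 1
G(22) = mex{1,2,3} = 0
G(23) = mex{0,3,2} = 1
G(24) = mex{1,0,3} = 2
G(25) = mex{2,1,0} = 3
G(26) = mex{3,0,1} = 2
G(27) = mex{2,1,0} = 3
P-positions are exactly the n with G(n) = 0.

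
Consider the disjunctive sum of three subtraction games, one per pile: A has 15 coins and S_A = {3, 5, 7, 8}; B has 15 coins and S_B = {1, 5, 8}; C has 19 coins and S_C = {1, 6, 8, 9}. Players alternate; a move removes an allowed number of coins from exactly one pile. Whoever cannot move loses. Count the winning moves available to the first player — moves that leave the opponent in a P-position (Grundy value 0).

Pile A, S = {3, 5, 7, 8}:
G(0) = 0
G(1) = mex{} = 0
G(2) = mex{} = 0
G(3) = mex{0} = 1
G(4) = mex{0} = 1
G(5) = mex{0,0} = 1
G(6) = mex{1,0} = 2
G(7) = mex{1,0,0} = 2
G(8) = mex{1,1,0,0} = 2
G(9) = mex{2,1,0,0} = 3
G(10) = mex{2,1,1,0} = 3
G(11) = mex{2,2,1,1} = 0
G(12) = mex{3,2,1,1} = 0
G(13) = mex{3,2,2,1} = 0
G(14) = mex{0,3,2,2} = 1
G(15) = mex{0,3,2,2} = 1
G_A(15) = 1.
Pile B, S = {1, 5, 8}:
G(0) = 0
G(1) = mex{0} = 1
G(2) = mex{1} = 0
G(3) = mex{0} = 1
G(4) = mex{1} = 0
G(5) = mex{0,0} = 1
G(6) = mex{1,1} = 0
G(7) = mex{0,0} = 1
G(8) = mex{1,1,0} = 2
G(9) = mex{2,0,1} = 3
G(10) = mex{3,1,0} = 2
G(11) = mex{2,0,1} = 3
G(12) = mex{3,1,0} = 2
G(13) = mex{2,2,1} = 0
G(14) = mex{0,3,0} = 1
G(15) = mex{1,2,1} = 0
G_B(15) = 0.
Pile C, S = {1, 6, 8, 9}:
G(0) = 0
G(1) = mex{0} = 1
G(2) = mex{1} = 0
G(3) = mex{0} = 1
G(4) = mex{1} = 0
G(5) = mex{0} = 1
G(6) = mex{1,0} = 2
G(7) = mex{2,1} = 0
G(8) = mex{0,0,0} = 1
G(9) = mex{1,1,1,0} = 2
G(10) = mex{2,0,0,1} = 3
G(11) = mex{3,1,1,0} = 2
G(12) = mex{2,2,0,1} = 3
G(13) = mex{3,0,1,0} = 2
G(14) = mex{2,1,2,1} = 0
G(15) = mex{0,2,0,2} = 1
G(16) = mex{1,3,1,0} = 2
G(17) = mex{2,2,2,1} = 0
G(18) = mex{0,3,3,2} = 1
G(19) = mex{1,2,2,3} = 0
G_C(19) = 0.
Combined Grundy value = 1 ⊕ 0 ⊕ 0 = 1.
A winning move leaves total XOR = 0, i.e. changes one component's Grundy value g to g ⊕ X where X is the current total.
Pile A: need g' = 1⊕1 = 0. Options: 15−3→G=0, 15−5→G=3, 15−7→G=2, 15−8→G=2. Hits: 1.
Pile B: need g' = 0⊕1 = 1. Options: 15−1→G=1, 15−5→G=2, 15−8→G=1. Hits: 2.
Pile C: need g' = 0⊕1 = 1. Options: 19−1→G=1, 19−6→G=2, 19−8→G=2, 19−9→G=3. Hits: 1.

4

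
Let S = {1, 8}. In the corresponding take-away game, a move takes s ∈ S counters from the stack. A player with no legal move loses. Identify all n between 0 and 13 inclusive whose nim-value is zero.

G(0) = 0
G(1) = mex{0} = 1
G(2) = mex{1} = 0
G(3) = mex{0} = 1
G(4) = mex{1} = 0
G(5) = mex{0} = 1
G(6) = mex{1} = 0
G(7) = mex{0} = 1
G(8) = mex{1,0} = 2
G(9) = mex{2,1} = 0
G(10) = mex{0,0} = 1
G(11) = mex{1,1} = 0
G(12) = mex{0,0} = 1
G(13) = mex{1,1} = 0
P-positions are exactly the n with G(n) = 0.

0, 2, 4, 6, 9, 11, 13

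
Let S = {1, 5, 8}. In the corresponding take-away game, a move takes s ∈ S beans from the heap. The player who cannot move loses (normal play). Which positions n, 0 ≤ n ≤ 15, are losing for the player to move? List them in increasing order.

0, 2, 4, 6, 13, 15

G(0) = 0
G(1) = mex{0} = 1
G(2) = mex{1} = 0
G(3) = mex{0} = 1
G(4) = mex{1} = 0
G(5) = mex{0,0} = 1
G(6) = mex{1,1} = 0
G(7) = mex{0,0} = 1
G(8) = mex{1,1,0} = 2
G(9) = mex{2,0,1} = 3
G(10) = mex{3,1,0} = 2
G(11) = mex{2,0,1} = 3
G(12) = mex{3,1,0} = 2
G(13) = mex{2,2,1} = 0
G(14) = mex{0,3,0} = 1
G(15) = mex{1,2,1} = 0
P-positions are exactly the n with G(n) = 0.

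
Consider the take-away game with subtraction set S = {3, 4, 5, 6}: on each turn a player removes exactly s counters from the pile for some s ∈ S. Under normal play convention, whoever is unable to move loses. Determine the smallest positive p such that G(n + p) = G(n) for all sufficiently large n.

9

G(0) = 0
G(1) = mex{} = 0
G(2) = mex{} = 0
G(3) = mex{0} = 1
G(4) = mex{0,0} = 1
G(5) = mex{0,0,0} = 1
G(6) = mex{1,0,0,0} = 2
G(7) = mex{1,1,0,0} = 2
G(8) = mex{1,1,1,0} = 2
G(9) = mex{2,1,1,1} = 0
G(10) = mex{2,2,1,1} = 0
G(11) = mex{2,2,2,1} = 0
G(12) = mex{0,2,2,2} = 1
G(13) = mex{0,0,2,2} = 1
G(14) = mex{0,0,0,2} = 1
G(15) = mex{1,0,0,0} = 2
G(16) = mex{1,1,0,0} = 2
G(17) = mex{1,1,1,0} = 2
G(18) = mex{2,1,1,1} = 0
G(19) = mex{2,2,1,1} = 0
G(n+9) = G(n) holds for n = 0,…,5 (a full window of length max(S) = 6), so the sequence is purely periodic with period 9.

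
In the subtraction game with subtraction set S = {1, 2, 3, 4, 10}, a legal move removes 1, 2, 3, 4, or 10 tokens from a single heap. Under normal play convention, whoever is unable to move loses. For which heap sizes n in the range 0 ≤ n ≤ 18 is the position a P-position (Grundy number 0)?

n :  0  1  2  3  4  5  6  7  8  9 10 11 12 13 14 15 16 17 18
G :  0  1  2  3  4  0  1  2  3  4  5  0  1  2  3  4  0  1  2
P-positions are exactly the n with G(n) = 0.

0, 5, 11, 16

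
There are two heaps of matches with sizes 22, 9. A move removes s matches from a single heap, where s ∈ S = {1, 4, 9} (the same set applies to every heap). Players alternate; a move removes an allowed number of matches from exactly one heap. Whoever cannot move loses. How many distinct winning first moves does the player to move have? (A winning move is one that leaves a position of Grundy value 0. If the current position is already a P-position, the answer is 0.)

2

All heaps use S = {1, 4, 9}:
G(0) = 0
G(1) = mex{0} = 1
G(2) = mex{1} = 0
G(3) = mex{0} = 1
G(4) = mex{1,0} = 2
G(5) = mex{2,1} = 0
G(6) = mex{0,0} = 1
G(7) = mex{1,1} = 0
G(8) = mex{0,2} = 1
G(9) = mex{1,0,0} = 2
G(10) = mex{2,1,1} = 0
G(11) = mex{0,0,0} = 1
G(12) = mex{1,1,1} = 0
G(13) = mex{0,2,2} = 1
G(14) = mex{1,0,0} = 2
G(15) = mex{2,1,1} = 0
G(16) = mex{0,0,0} = 1
G(17) = mex{1,1,1} = 0
G(18) = mex{0,2,2} = 1
G(19) = mex{1,0,0} = 2
G(20) = mex{2,1,1} = 0
G(21) = mex{0,0,0} = 1
G(22) = mex{1,1,1} = 0
Heap A: G(22) = 0.
Heap B: G(9) = 2.
Combined Grundy value = 0 ⊕ 2 = 2.
A winning move leaves total XOR = 0, i.e. changes one component's Grundy value g to g ⊕ X where X is the current total.
Heap A: need g' = 0⊕2 = 2. Options: 22−1→G=1, 22−4→G=1, 22−9→G=1. Hits: 0.
Heap B: need g' = 2⊕2 = 0. Options: 9−1→G=1, 9−4→G=0, 9−9→G=0. Hits: 2.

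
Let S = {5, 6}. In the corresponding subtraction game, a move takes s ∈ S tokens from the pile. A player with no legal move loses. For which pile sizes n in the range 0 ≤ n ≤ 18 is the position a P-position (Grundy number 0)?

n :  0  1  2  3  4  5  6  7  8  9 10 11 12 13 14 15 16 17 18
G :  0  0  0  0  0  1  1  1  1  1  2  0  0  0  0  0  1  1  1
P-positions are exactly the n with G(n) = 0.

0, 1, 2, 3, 4, 11, 12, 13, 14, 15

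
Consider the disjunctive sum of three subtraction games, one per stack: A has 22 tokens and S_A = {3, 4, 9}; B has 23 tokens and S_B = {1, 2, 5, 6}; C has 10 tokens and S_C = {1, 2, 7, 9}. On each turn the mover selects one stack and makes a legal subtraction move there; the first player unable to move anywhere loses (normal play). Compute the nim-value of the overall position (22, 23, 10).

Stack A, S = {3, 4, 9}:
n :  0  1  2  3  4  5  6  7  8  9 10 11 12 13 14 15 16 17 18 19 20 21 22
G :  0  0  0  1  1  1  2  0  0  3  1  1  2  0  0  0  1  1  1  2  0  0  3
G_A(22) = 3.
Stack B, S = {1, 2, 5, 6}:
n :  0  1  2  3  4  5  6  7  8  9 10 11 12 13 14 15 16 17 18 19 20 21 22 23
G :  0  1  2  0  1  2  3  0  1  2  0  1  2  3  0  1  2  0  1  2  3  0  1  2
G_B(23) = 2.
Stack C, S = {1, 2, 7, 9}:
G(0) = 0
G(1) = mex{0} = 1
G(2) = mex{1,0} = 2
G(3) = mex{2,1} = 0
G(4) = mex{0,2} = 1
G(5) = mex{1,0} = 2
G(6) = mex{2,1} = 0
G(7) = mex{0,2,0} = 1
G(8) = mex{1,0,1} = 2
G(9) = mex{2,1,2,0} = 3
G(10) = mex{3,2,0,1} = 4
G_C(10) = 4.
Combined Grundy value = 3 ⊕ 2 ⊕ 4 = 5.

5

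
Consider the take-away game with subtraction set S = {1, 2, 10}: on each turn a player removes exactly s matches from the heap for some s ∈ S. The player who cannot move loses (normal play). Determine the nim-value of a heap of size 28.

n :  0  1  2  3  4  5  6  7  8  9 10 11 12 13 14 15 16 17 18 19 20 21 22 23 24 25 26 27 28
G :  0  1  2  0  1  2  0  1  2  0  1  2  0  1  2  0  1  2  0  1  2  0  1  2  0  1  2  0  1

1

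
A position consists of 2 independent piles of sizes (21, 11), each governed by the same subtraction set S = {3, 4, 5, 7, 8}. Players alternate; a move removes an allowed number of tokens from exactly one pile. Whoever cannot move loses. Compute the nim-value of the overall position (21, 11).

All piles use S = {3, 4, 5, 7, 8}:
G(0) = 0
G(1) = mex{} = 0
G(2) = mex{} = 0
G(3) = mex{0} = 1
G(4) = mex{0,0} = 1
G(5) = mex{0,0,0} = 1
G(6) = mex{1,0,0} = 2
G(7) = mex{1,1,0,0} = 2
G(8) = mex{1,1,1,0,0} = 2
G(9) = mex{2,1,1,0,0} = 3
G(10) = mex{2,2,1,1,0} = 3
G(11) = mex{2,2,2,1,1} = 0
G(12) = mex{3,2,2,1,1} = 0
G(13) = mex{3,3,2,2,1} = 0
G(14) = mex{0,3,3,2,2} = 1
G(15) = mex{0,0,3,2,2} = 1
G(16) = mex{0,0,0,3,2} = 1
G(17) = mex{1,0,0,3,3} = 2
G(18) = mex{1,1,0,0,3} = 2
G(19) = mex{1,1,1,0,0} = 2
G(20) = mex{2,1,1,0,0} = 3
G(21) = mex{2,2,1,1,0} = 3
Pile A: G(21) = 3.
Pile B: G(11) = 0.
Combined Grundy value = 3 ⊕ 0 = 3.

3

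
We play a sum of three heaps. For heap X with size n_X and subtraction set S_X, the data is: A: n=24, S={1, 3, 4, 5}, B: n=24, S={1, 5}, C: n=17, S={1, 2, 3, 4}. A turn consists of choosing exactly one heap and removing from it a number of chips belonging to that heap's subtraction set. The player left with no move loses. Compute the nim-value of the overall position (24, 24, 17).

2

Heap A, S = {1, 3, 4, 5}:
n :  0  1  2  3  4  5  6  7  8  9 10 11 12 13 14 15 16 17 18 19 20 21 22 23 24
G :  0  1  0  1  2  3  2  3  0  1  0  1  2  3  2  3  0  1  0  1  2  3  2  3  0
G_A(24) = 0.
Heap B, S = {1, 5}:
G(0) = 0
G(1) = mex{0} = 1
G(2) = mex{1} = 0
G(3) = mex{0} = 1
G(4) = mex{1} = 0
G(5) = mex{0,0} = 1
G(6) = mex{1,1} = 0
G(7) = mex{0,0} = 1
G(8) = mex{1,1} = 0
G(9) = mex{0,0} = 1
G(10) = mex{1,1} = 0
G(11) = mex{0,0} = 1
G(12) = mex{1,1} = 0
G(13) = mex{0,0} = 1
G(14) = mex{1,1} = 0
G(15) = mex{0,0} = 1
G(16) = mex{1,1} = 0
G(17) = mex{0,0} = 1
G(18) = mex{1,1} = 0
G(19) = mex{0,0} = 1
G(20) = mex{1,1} = 0
G(21) = mex{0,0} = 1
G(22) = mex{1,1} = 0
G(23) = mex{0,0} = 1
G(24) = mex{1,1} = 0
G_B(24) = 0.
Heap C, S = {1, 2, 3, 4}:
G(0) = 0
G(1) = mex{0} = 1
G(2) = mex{1,0} = 2
G(3) = mex{2,1,0} = 3
G(4) = mex{3,2,1,0} = 4
G(5) = mex{4,3,2,1} = 0
G(6) = mex{0,4,3,2} = 1
G(7) = mex{1,0,4,3} = 2
G(8) = mex{2,1,0,4} = 3
G(9) = mex{3,2,1,0} = 4
G(10) = mex{4,3,2,1} = 0
G(11) = mex{0,4,3,2} = 1
G(12) = mex{1,0,4,3} = 2
G(13) = mex{2,1,0,4} = 3
G(14) = mex{3,2,1,0} = 4
G(15) = mex{4,3,2,1} = 0
G(16) = mex{0,4,3,2} = 1
G(17) = mex{1,0,4,3} = 2
G_C(17) = 2.
Combined Grundy value = 0 ⊕ 0 ⊕ 2 = 2.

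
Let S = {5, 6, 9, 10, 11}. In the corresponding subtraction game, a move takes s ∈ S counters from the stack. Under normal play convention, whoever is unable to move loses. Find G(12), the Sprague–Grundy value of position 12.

G(0) = 0
G(1) = mex{} = 0
G(2) = mex{} = 0
G(3) = mex{} = 0
G(4) = mex{} = 0
G(5) = mex{0} = 1
G(6) = mex{0,0} = 1
G(7) = mex{0,0} = 1
G(8) = mex{0,0} = 1
G(9) = mex{0,0,0} = 1
G(10) = mex{1,0,0,0} = 2
G(11) = mex{1,1,0,0,0} = 2
G(12) = mex{1,1,0,0,0} = 2

2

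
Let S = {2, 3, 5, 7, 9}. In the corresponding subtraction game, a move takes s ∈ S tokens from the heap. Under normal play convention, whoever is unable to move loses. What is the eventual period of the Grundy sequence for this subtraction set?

11

G(0) = 0
G(1) = mex{} = 0
G(2) = mex{0} = 1
G(3) = mex{0,0} = 1
G(4) = mex{1,0} = 2
G(5) = mex{1,1,0} = 2
G(6) = mex{2,1,0} = 3
G(7) = mex{2,2,1,0} = 3
G(8) = mex{3,2,1,0} = 4
G(9) = mex{3,3,2,1,0} = 4
G(10) = mex{4,3,2,1,0} = 5
G(11) = mex{4,4,3,2,1} = 0
G(12) = mex{5,4,3,2,1} = 0
G(13) = mex{0,5,4,3,2} = 1
G(14) = mex{0,0,4,3,2} = 1
G(15) = mex{1,0,5,4,3} = 2
G(16) = mex{1,1,0,4,3} = 2
G(17) = mex{2,1,0,5,4} = 3
G(18) = mex{2,2,1,0,4} = 3
G(19) = mex{3,2,1,0,5} = 4
G(20) = mex{3,3,2,1,0} = 4
G(21) = mex{4,3,2,1,0} = 5
G(22) = mex{4,4,3,2,1} = 0
G(23) = mex{5,4,3,2,1} = 0
G(n+11) = G(n) holds for n = 0,…,8 (a full window of length max(S) = 9), so the sequence is purely periodic with period 11.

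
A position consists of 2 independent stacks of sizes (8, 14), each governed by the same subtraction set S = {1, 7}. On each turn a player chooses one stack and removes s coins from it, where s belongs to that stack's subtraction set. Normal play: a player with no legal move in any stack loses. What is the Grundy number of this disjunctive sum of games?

0

All stacks use S = {1, 7}:
n :  0  1  2  3  4  5  6  7  8  9 10 11 12 13 14
G :  0  1  0  1  0  1  0  1  0  1  0  1  0  1  0
Stack A: G(8) = 0.
Stack B: G(14) = 0.
Combined Grundy value = 0 ⊕ 0 = 0.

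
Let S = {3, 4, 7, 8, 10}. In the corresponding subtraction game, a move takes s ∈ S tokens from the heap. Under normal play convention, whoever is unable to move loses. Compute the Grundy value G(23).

3

n :  0  1  2  3  4  5  6  7  8  9 10 11 12 13 14 15 16 17 18 19 20 21 22 23
G :  0  0  0  1  1  1  2  2  2  3  3  3  4  0  0  0  1  1  1  2  2  2  3  3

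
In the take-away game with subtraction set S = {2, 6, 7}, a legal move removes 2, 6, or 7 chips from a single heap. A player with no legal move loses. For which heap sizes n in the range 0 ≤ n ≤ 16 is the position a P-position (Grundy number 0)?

0, 1, 4, 5, 9, 13, 14

n :  0  1  2  3  4  5  6  7  8  9 10 11 12 13 14 15 16
G :  0  0  1  1  0  0  1  1  2  0  3  1  2  0  0  1  1
P-positions are exactly the n with G(n) = 0.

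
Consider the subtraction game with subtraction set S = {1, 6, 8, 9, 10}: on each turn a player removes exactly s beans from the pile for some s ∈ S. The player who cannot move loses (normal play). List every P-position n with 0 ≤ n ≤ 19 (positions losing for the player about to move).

0, 2, 4, 7, 18

n :  0  1  2  3  4  5  6  7  8  9 10 11 12 13 14 15 16 17 18 19
G :  0  1  0  1  0  1  2  0  1  2  3  2  3  2  3  4  5  3  0  1
P-positions are exactly the n with G(n) = 0.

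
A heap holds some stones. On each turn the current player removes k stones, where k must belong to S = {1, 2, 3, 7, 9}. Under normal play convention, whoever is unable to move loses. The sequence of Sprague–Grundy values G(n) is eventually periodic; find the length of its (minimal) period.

n :  0  1  2  3  4  5  6  7  8  9 10 11 12 13 14
G :  0  1  2  3  0  1  2  3  0  1  2  3  0  1  2
G(n+4) = G(n) holds for n = 0,…,8 (a full window of length max(S) = 9), so the sequence is purely periodic with period 4.

4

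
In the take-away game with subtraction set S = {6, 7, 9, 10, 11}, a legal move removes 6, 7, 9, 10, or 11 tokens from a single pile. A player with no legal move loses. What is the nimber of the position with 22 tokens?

0

G(0) = 0
G(1) = mex{} = 0
G(2) = mex{} = 0
G(3) = mex{} = 0
G(4) = mex{} = 0
G(5) = mex{} = 0
G(6) = mex{0} = 1
G(7) = mex{0,0} = 1
G(8) = mex{0,0} = 1
G(9) = mex{0,0,0} = 1
G(10) = mex{0,0,0,0} = 1
G(11) = mex{0,0,0,0,0} = 1
G(12) = mex{1,0,0,0,0} = 2
G(13) = mex{1,1,0,0,0} = 2
G(14) = mex{1,1,0,0,0} = 2
G(15) = mex{1,1,1,0,0} = 2
G(16) = mex{1,1,1,1,0} = 2
G(17) = mex{1,1,1,1,1} = 0
G(18) = mex{2,1,1,1,1} = 0
G(19) = mex{2,2,1,1,1} = 0
G(20) = mex{2,2,1,1,1} = 0
G(21) = mex{2,2,2,1,1} = 0
G(22) = mex{2,2,2,2,1} = 0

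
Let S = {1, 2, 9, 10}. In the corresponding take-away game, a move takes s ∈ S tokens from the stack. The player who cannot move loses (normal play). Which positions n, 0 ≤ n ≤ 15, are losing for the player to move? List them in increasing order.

0, 3, 6, 11, 14

n :  0  1  2  3  4  5  6  7  8  9 10 11 12 13 14 15
G :  0  1  2  0  1  2  0  1  2  3  4  0  1  2  0  1
P-positions are exactly the n with G(n) = 0.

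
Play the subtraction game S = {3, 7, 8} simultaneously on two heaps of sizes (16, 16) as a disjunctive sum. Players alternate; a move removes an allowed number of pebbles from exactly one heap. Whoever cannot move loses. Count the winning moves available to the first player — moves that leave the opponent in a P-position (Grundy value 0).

All heaps use S = {3, 7, 8}:
G(0) = 0
G(1) = mex{} = 0
G(2) = mex{} = 0
G(3) = mex{0} = 1
G(4) = mex{0} = 1
G(5) = mex{0} = 1
G(6) = mex{1} = 0
G(7) = mex{1,0} = 2
G(8) = mex{1,0,0} = 2
G(9) = mex{0,0,0} = 1
G(10) = mex{2,1,0} = 3
G(11) = mex{2,1,1} = 0
G(12) = mex{1,1,1} = 0
G(13) = mex{3,0,1} = 2
G(14) = mex{0,2,0} = 1
G(15) = mex{0,2,2} = 1
G(16) = mex{2,1,2} = 0
Heap A: G(16) = 0.
Heap B: G(16) = 0.
Combined Grundy value = 0 ⊕ 0 = 0.
A winning move leaves total XOR = 0, i.e. changes one component's Grundy value g to g ⊕ X where X is the current total.
Heap A: target g' = 0⊕0 = 0, but every legal move changes the Grundy value (mex property), so 0 moves.
Heap B: target g' = 0⊕0 = 0, but every legal move changes the Grundy value (mex property), so 0 moves.

0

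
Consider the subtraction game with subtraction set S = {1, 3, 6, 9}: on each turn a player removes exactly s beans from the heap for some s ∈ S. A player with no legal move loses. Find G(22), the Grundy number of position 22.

n :  0  1  2  3  4  5  6  7  8  9 10 11 12 13 14 15 16 17 18 19 20 21 22
G :  0  1  0  1  0  1  2  3  2  3  2  3  0  1  0  1  0  1  2  3  2  3  2

2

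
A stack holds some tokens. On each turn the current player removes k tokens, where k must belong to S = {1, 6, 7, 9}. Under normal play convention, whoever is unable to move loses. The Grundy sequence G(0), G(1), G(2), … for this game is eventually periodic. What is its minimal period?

12

G(0) = 0
G(1) = mex{0} = 1
G(2) = mex{1} = 0
G(3) = mex{0} = 1
G(4) = mex{1} = 0
G(5) = mex{0} = 1
G(6) = mex{1,0} = 2
G(7) = mex{2,1,0} = 3
G(8) = mex{3,0,1} = 2
G(9) = mex{2,1,0,0} = 3
G(10) = mex{3,0,1,1} = 2
G(11) = mex{2,1,0,0} = 3
G(12) = mex{3,2,1,1} = 0
G(13) = mex{0,3,2,0} = 1
G(14) = mex{1,2,3,1} = 0
G(15) = mex{0,3,2,2} = 1
G(16) = mex{1,2,3,3} = 0
G(17) = mex{0,3,2,2} = 1
G(18) = mex{1,0,3,3} = 2
G(19) = mex{2,1,0,2} = 3
G(20) = mex{3,0,1,3} = 2
G(21) = mex{2,1,0,0} = 3
G(22) = mex{3,0,1,1} = 2
G(23) = mex{2,1,0,0} = 3
G(24) = mex{3,2,1,1} = 0
G(25) = mex{0,3,2,0} = 1
G(n+12) = G(n) holds for n = 0,…,8 (a full window of length max(S) = 9), so the sequence is purely periodic with period 12.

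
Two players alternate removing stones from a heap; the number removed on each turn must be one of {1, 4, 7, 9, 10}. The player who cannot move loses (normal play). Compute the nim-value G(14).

G(0) = 0
G(1) = mex{0} = 1
G(2) = mex{1} = 0
G(3) = mex{0} = 1
G(4) = mex{1,0} = 2
G(5) = mex{2,1} = 0
G(6) = mex{0,0} = 1
G(7) = mex{1,1,0} = 2
G(8) = mex{2,2,1} = 0
G(9) = mex{0,0,0,0} = 1
G(10) = mex{1,1,1,1,0} = 2
G(11) = mex{2,2,2,0,1} = 3
G(12) = mex{3,0,0,1,0} = 2
G(13) = mex{2,1,1,2,1} = 0
G(14) = mex{0,2,2,0,2} = 1

1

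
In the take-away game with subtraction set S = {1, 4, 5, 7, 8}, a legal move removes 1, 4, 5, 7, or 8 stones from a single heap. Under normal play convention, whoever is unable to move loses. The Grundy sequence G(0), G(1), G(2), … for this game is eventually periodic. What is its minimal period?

n :  0  1  2  3  4  5  6  7  8  9 10 11 12 13 14 15 16 17 18 19 20 21 22 23
G :  0  1  0  1  2  3  2  3  4  5  4  0  1  0  1  2  3  2  3  4  5  4  0  1
G(n+11) = G(n) holds for n = 0,…,7 (a full window of length max(S) = 8), so the sequence is purely periodic with period 11.

11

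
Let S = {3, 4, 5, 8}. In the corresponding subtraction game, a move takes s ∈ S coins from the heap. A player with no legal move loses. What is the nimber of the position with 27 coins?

1

G(0) = 0
G(1) = mex{} = 0
G(2) = mex{} = 0
G(3) = mex{0} = 1
G(4) = mex{0,0} = 1
G(5) = mex{0,0,0} = 1
G(6) = mex{1,0,0} = 2
G(7) = mex{1,1,0} = 2
G(8) = mex{1,1,1,0} = 2
G(9) = mex{2,1,1,0} = 3
G(10) = mex{2,2,1,0} = 3
G(11) = mex{2,2,2,1} = 0
G(12) = mex{3,2,2,1} = 0
G(13) = mex{3,3,2,1} = 0
G(14) = mex{0,3,3,2} = 1
G(15) = mex{0,0,3,2} = 1
G(16) = mex{0,0,0,2} = 1
G(17) = mex{1,0,0,3} = 2
G(18) = mex{1,1,0,3} = 2
G(19) = mex{1,1,1,0} = 2
G(20) = mex{2,1,1,0} = 3
G(21) = mex{2,2,1,0} = 3
G(22) = mex{2,2,2,1} = 0
G(23) = mex{3,2,2,1} = 0
G(24) = mex{3,3,2,1} = 0
G(25) = mex{0,3,3,2} = 1
G(26) = mex{0,0,3,2} = 1
G(27) = mex{0,0,0,2} = 1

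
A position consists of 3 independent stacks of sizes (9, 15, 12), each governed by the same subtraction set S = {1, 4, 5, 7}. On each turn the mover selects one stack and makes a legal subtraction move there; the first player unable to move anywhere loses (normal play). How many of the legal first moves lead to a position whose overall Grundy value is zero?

0

All stacks use S = {1, 4, 5, 7}:
G(0) = 0
G(1) = mex{0} = 1
G(2) = mex{1} = 0
G(3) = mex{0} = 1
G(4) = mex{1,0} = 2
G(5) = mex{2,1,0} = 3
G(6) = mex{3,0,1} = 2
G(7) = mex{2,1,0,0} = 3
G(8) = mex{3,2,1,1} = 0
G(9) = mex{0,3,2,0} = 1
G(10) = mex{1,2,3,1} = 0
G(11) = mex{0,3,2,2} = 1
G(12) = mex{1,0,3,3} = 2
G(13) = mex{2,1,0,2} = 3
G(14) = mex{3,0,1,3} = 2
G(15) = mex{2,1,0,0} = 3
Stack A: G(9) = 1.
Stack B: G(15) = 3.
Stack C: G(12) = 2.
Combined Grundy value = 1 ⊕ 3 ⊕ 2 = 0.
A winning move leaves total XOR = 0, i.e. changes one component's Grundy value g to g ⊕ X where X is the current total.
Stack A: target g' = 1⊕0 = 1, but every legal move changes the Grundy value (mex property), so 0 moves.
Stack B: target g' = 3⊕0 = 3, but every legal move changes the Grundy value (mex property), so 0 moves.
Stack C: target g' = 2⊕0 = 2, but every legal move changes the Grundy value (mex property), so 0 moves.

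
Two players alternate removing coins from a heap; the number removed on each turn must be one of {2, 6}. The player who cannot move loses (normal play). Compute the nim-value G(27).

n :  0  1  2  3  4  5  6  7  8  9 10 11 12 13 14 15 16 17 18 19 20 21 22 23 24 25 26 27
G :  0  0  1  1  0  0  1  1  0  0  1  1  0  0  1  1  0  0  1  1  0  0  1  1  0  0  1  1

1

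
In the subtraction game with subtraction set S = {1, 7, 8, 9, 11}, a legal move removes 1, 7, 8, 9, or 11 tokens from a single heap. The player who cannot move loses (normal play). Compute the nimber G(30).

2

G(0) = 0
G(1) = mex{0} = 1
G(2) = mex{1} = 0
G(3) = mex{0} = 1
G(4) = mex{1} = 0
G(5) = mex{0} = 1
G(6) = mex{1} = 0
G(7) = mex{0,0} = 1
G(8) = mex{1,1,0} = 2
G(9) = mex{2,0,1,0} = 3
G(10) = mex{3,1,0,1} = 2
G(11) = mex{2,0,1,0,0} = 3
G(12) = mex{3,1,0,1,1} = 2
G(13) = mex{2,0,1,0,0} = 3
G(14) = mex{3,1,0,1,1} = 2
G(15) = mex{2,2,1,0,0} = 3
G(16) = mex{3,3,2,1,1} = 0
G(17) = mex{0,2,3,2,0} = 1
G(18) = mex{1,3,2,3,1} = 0
G(19) = mex{0,2,3,2,2} = 1
G(20) = mex{1,3,2,3,3} = 0
G(21) = mex{0,2,3,2,2} = 1
G(22) = mex{1,3,2,3,3} = 0
G(23) = mex{0,0,3,2,2} = 1
G(24) = mex{1,1,0,3,3} = 2
G(25) = mex{2,0,1,0,2} = 3
G(26) = mex{3,1,0,1,3} = 2
G(27) = mex{2,0,1,0,0} = 3
G(28) = mex{3,1,0,1,1} = 2
G(29) = mex{2,0,1,0,0} = 3
G(30) = mex{3,1,0,1,1} = 2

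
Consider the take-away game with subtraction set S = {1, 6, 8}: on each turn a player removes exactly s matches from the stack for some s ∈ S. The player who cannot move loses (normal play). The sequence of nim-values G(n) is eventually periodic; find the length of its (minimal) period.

G(0) = 0
G(1) = mex{0} = 1
G(2) = mex{1} = 0
G(3) = mex{0} = 1
G(4) = mex{1} = 0
G(5) = mex{0} = 1
G(6) = mex{1,0} = 2
G(7) = mex{2,1} = 0
G(8) = mex{0,0,0} = 1
G(9) = mex{1,1,1} = 0
G(10) = mex{0,0,0} = 1
G(11) = mex{1,1,1} = 0
G(12) = mex{0,2,0} = 1
G(13) = mex{1,0,1} = 2
G(14) = mex{2,1,2} = 0
G(15) = mex{0,0,0} = 1
G(16) = mex{1,1,1} = 0
G(n+7) = G(n) holds for n = 0,…,7 (a full window of length max(S) = 8), so the sequence is purely periodic with period 7.

7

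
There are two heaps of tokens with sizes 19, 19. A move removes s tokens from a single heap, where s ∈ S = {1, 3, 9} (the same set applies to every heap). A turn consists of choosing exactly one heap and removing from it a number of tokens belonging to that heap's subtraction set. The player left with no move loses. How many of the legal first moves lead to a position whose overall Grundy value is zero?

All heaps use S = {1, 3, 9}:
n :  0  1  2  3  4  5  6  7  8  9 10 11 12 13 14 15 16 17 18 19
G :  0  1  0  1  0  1  0  1  0  1  0  1  0  1  0  1  0  1  0  1
Heap A: G(19) = 1.
Heap B: G(19) = 1.
Combined Grundy value = 1 ⊕ 1 = 0.
A winning move leaves total XOR = 0, i.e. changes one component's Grundy value g to g ⊕ X where X is the current total.
Heap A: target g' = 1⊕0 = 1, but every legal move changes the Grundy value (mex property), so 0 moves.
Heap B: target g' = 1⊕0 = 1, but every legal move changes the Grundy value (mex property), so 0 moves.

0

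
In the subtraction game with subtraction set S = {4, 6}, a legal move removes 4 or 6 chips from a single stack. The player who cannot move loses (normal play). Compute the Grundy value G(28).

G(0) = 0
G(1) = mex{} = 0
G(2) = mex{} = 0
G(3) = mex{} = 0
G(4) = mex{0} = 1
G(5) = mex{0} = 1
G(6) = mex{0,0} = 1
G(7) = mex{0,0} = 1
G(8) = mex{1,0} = 2
G(9) = mex{1,0} = 2
G(10) = mex{1,1} = 0
G(11) = mex{1,1} = 0
G(12) = mex{2,1} = 0
G(13) = mex{2,1} = 0
G(14) = mex{0,2} = 1
G(15) = mex{0,2} = 1
G(16) = mex{0,0} = 1
G(17) = mex{0,0} = 1
G(18) = mex{1,0} = 2
G(19) = mex{1,0} = 2
G(20) = mex{1,1} = 0
G(21) = mex{1,1} = 0
G(22) = mex{2,1} = 0
G(23) = mex{2,1} = 0
G(24) = mex{0,2} = 1
G(25) = mex{0,2} = 1
G(26) = mex{0,0} = 1
G(27) = mex{0,0} = 1
G(28) = mex{1,0} = 2

2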